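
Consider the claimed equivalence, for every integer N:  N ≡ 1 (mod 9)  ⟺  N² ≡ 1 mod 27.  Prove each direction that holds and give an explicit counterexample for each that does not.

[⇒] This fails: take N = 10. Then 10 ≡ 1 (mod 9), but 10² = 100 ≡ 19 (mod 27), not 1.

[⇐] This fails: take N = 26. Then 26² = 676 ≡ 1 (mod 27), yet 26 ≡ 8 (mod 9), not 1.

(⇒) fails and (⇐) fails.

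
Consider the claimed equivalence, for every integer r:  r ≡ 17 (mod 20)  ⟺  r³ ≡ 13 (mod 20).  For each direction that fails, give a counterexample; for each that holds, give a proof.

[⇒] Suppose r ≡ 17 (mod 20). Write r = 20j + 17. Then (20j + 17)³ = 8000j³ + 20400j² + 17340j + 4913 = 20(400j³ + 1020j² + 867j + 245) + 13, so r³ ≡ 13 (mod 20).

[⇐] Conversely, suppose r³ ≡ 13 (mod 20). The only residue r in {0, …, 19} with r³ ≡ 13 (mod 20) is r = 17, so r ≡ 17 (mod 20).

Both directions hold; the statement is true.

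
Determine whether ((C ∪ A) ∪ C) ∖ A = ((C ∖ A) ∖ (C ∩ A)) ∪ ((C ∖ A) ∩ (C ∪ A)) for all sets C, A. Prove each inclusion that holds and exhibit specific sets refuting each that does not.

Forward inclusion. Let x ∈ ((C ∪ A) ∪ C) ∖ A. Then x ∈ C and x ∉ A, from which x ∈ ((C ∖ A) ∖ (C ∩ A)) ∪ ((C ∖ A) ∩ (C ∪ A)).

Reverse inclusion. Let x ∈ ((C ∖ A) ∖ (C ∩ A)) ∪ ((C ∖ A) ∩ (C ∪ A)). Then x ∈ C and x ∉ A, from which x ∈ ((C ∪ A) ∪ C) ∖ A.

The two sets are equal.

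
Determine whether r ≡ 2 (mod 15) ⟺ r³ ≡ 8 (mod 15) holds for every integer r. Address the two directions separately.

Both directions hold.

[⇐] Suppose r³ ≡ 8 (mod 15). The only residue r in {0, …, 14} with r³ ≡ 8 (mod 15) is r = 2, so r ≡ 2 (mod 15).

[⇒] Suppose r ≡ 2 (mod 15). Write r = 15j + 2. Then (15j + 2)³ = 3375j³ + 1350j² + 180j + 8 = 15(225j³ + 90j² + 12j) + 8, so r³ ≡ 8 (mod 15).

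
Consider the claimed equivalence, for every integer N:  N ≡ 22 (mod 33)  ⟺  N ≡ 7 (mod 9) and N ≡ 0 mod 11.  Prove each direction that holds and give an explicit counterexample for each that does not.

(⇒) fails; (⇐) holds.

(→) This fails: N = 22 gives 22 ≡ 22 (mod 33) but 22 ≡ 4 (mod 9), so the conjunction on the right does not hold.

(←) Conversely, if N ≡ 7 (mod 9) and N ≡ 0 (mod 11), then by the Chinese remainder theorem N ≡ 88 (mod 99). Since 88 ≡ 22 (mod 33) and 33 ∣ 99, we get N ≡ 22 (mod 33).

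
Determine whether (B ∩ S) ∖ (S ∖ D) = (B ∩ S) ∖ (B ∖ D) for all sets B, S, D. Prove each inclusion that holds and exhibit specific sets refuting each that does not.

Forward inclusion. Let x ∈ (B ∩ S) ∖ (S ∖ D). Then x ∈ B ∩ S ∩ D, from which x ∈ (B ∩ S) ∖ (B ∖ D).

Reverse inclusion. Let x ∈ (B ∩ S) ∖ (B ∖ D). Then x ∈ B ∩ S ∩ D, from which x ∈ (B ∩ S) ∖ (S ∖ D).

Both inclusions hold.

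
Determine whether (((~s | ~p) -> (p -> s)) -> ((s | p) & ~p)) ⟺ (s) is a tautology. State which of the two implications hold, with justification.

(⇒) This fails. Under s = F, p = T, the left side is true but the right side is false.

(⇐) This fails. Under s = T, p = T, the left side is false but the right side is true.

Both directions fail.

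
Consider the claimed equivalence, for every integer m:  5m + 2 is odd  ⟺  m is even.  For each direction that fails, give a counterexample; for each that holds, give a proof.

Both directions fail.

[⇒] This fails: m = 5 gives 5m + 2 = 27, which is odd, but 5 is odd, not even.

[⇐] This also fails: m = 4 is even, but 5m + 2 = 22 is even, not odd.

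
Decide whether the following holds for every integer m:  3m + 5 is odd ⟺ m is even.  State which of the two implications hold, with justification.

Both directions hold; the statement is true.

Forward direction. Suppose 3m + 5 is odd. Since 3 is odd, 3m and m have the same parity, so 3m + 5 ≡ m + 5 (mod 2). As 5 is odd, 3m + 5 is odd exactly when m is even. Thus m is even.

Converse. Suppose m is even; write m = 2j. Then 3m + 5 = 3·(2j) + 5 = 2·3j + 5, which is odd.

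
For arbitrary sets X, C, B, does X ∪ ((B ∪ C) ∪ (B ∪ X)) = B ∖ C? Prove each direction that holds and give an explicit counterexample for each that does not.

(⊆) This inclusion fails. Take X = {1}, C = ∅, B = ∅; then 1 ∈ X ∪ ((B ∪ C) ∪ (B ∪ X)) but 1 ∉ B ∖ C.

(⊇) Let x ∈ B ∖ C. Then either x ∈ B and x ∉ X, C; or x ∈ X ∩ B and x ∉ C. In each case x ∈ X ∪ ((B ∪ C) ∪ (B ∪ X)), so B ∖ C ⊆ X ∪ ((B ∪ C) ∪ (B ∪ X)).

(⊆) fails; (⊇) holds.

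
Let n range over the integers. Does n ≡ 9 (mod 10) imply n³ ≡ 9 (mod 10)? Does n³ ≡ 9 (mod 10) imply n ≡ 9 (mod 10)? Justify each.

Both directions hold; the statement is true.

(⇒) Suppose n ≡ 9 (mod 10). Write n = 10j + 9. Then (10j + 9)³ = 1000j³ + 2700j² + 2430j + 729 = 10(100j³ + 270j² + 243j + 72) + 9, so n³ ≡ 9 (mod 10).

(⇐) For the converse, argue contrapositively. If n ≢ 9 (mod 10), then n is congruent to one of 0, 1, 2, 3, 4, 5, 6, 7, 8 modulo 10, and these give n³ ≡ 0, 1, 8, 7, 4, 5, 6, 3, 2 respectively — never 9.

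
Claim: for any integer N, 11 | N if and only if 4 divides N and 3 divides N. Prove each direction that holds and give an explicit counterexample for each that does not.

(→) This fails: take N = 11. Certainly 11 ∣ 11, but 4 ∤ 11.

(←) This fails: take N = 12. Both 4 ∣ 12 and 3 ∣ 12, yet 12 is not a multiple of 11 (since 12 = 1·11 + 1), so 11 ∤ 12.

Both directions fail.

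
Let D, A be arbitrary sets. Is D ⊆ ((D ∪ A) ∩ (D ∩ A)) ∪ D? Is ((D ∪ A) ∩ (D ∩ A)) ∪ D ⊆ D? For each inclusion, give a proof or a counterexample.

(⊆) Let x ∈ D. Then either x ∈ D and x ∉ A; or x ∈ D ∩ A. In each case x ∈ ((D ∪ A) ∩ (D ∩ A)) ∪ D, so D ⊆ ((D ∪ A) ∩ (D ∩ A)) ∪ D.

(⊇) Let x ∈ ((D ∪ A) ∩ (D ∩ A)) ∪ D. Then either x ∈ D and x ∉ A; or x ∈ D ∩ A. In each case x ∈ D, so ((D ∪ A) ∩ (D ∩ A)) ∪ D ⊆ D.

The two sets are equal.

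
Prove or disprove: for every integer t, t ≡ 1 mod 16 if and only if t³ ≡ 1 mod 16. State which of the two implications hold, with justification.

Both implications hold.

(←) Suppose t³ ≡ 1 (mod 16). The only residue r in {0, …, 15} with r³ ≡ 1 (mod 16) is r = 1, so t ≡ 1 (mod 16).

(→) Suppose t ≡ 1 mod 16. Write t = 16j + 1. Then (16j + 1)³ = 4096j³ + 768j² + 48j + 1 = 16(256j³ + 48j² + 3j) + 1, so t³ ≡ 1 (mod 16).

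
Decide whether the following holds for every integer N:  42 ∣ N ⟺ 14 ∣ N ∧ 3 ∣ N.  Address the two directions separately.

Both directions hold; the statement is true.

(⟹) If 42 ∣ N, write N = 42q. Since 42 = 3·14, N = 14·(3q), so 14 ∣ N; and since 42 = 14·3, N = 3·(14q), so 3 ∣ N.

(⟸) Suppose 14 ∣ N and 3 ∣ N. Any common multiple of 14 and 3 is a multiple of their lcm; here gcd(14, 3) = 1, so lcm(14, 3) = 14·3 = 42, so 42 ∣ N.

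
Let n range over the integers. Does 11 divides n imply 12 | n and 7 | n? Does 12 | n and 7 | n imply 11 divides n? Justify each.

Both directions fail.

Forward direction. This fails: take n = 11. Certainly 11 ∣ 11, but 12 ∤ 11.

Converse. This fails: take n = 84. Both 12 ∣ 84 and 7 ∣ 84, yet 84 is not a multiple of 11 (since 84 = 7·11 + 7), so 11 ∤ 84.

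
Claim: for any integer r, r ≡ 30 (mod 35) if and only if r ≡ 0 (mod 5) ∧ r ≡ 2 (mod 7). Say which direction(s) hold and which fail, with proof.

(⟹) Suppose r ≡ 30 (mod 35); write r = 35j + 30. Since 5 ∣ 35, reducing mod 5 gives r ≡ 30 ≡ 0 (mod 5); since 7 ∣ 35, reducing mod 7 gives r ≡ 30 ≡ 2 (mod 7).

(⟸) Conversely, if r ≡ 0 (mod 5) and r ≡ 2 (mod 7), then by the Chinese remainder theorem r ≡ 30 (mod 35). This is exactly r ≡ 30 (mod 35).

The biconditional holds.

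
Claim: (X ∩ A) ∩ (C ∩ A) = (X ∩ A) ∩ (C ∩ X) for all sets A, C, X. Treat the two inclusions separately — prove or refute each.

(⟹) Let x ∈ (X ∩ A) ∩ (C ∩ A). Then x ∈ A ∩ C ∩ X, from which x ∈ (X ∩ A) ∩ (C ∩ X).

(⟸) Let x ∈ (X ∩ A) ∩ (C ∩ X). Then x ∈ A ∩ C ∩ X, from which x ∈ (X ∩ A) ∩ (C ∩ A).

The two sets are equal.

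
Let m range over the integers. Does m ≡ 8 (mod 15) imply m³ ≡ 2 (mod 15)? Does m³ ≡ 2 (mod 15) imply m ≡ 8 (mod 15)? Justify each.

Both directions hold; the statement is true.

[⇒] Suppose m ≡ 8 (mod 15). Write m = 15j + 8. Then (15j + 8)³ = 3375j³ + 5400j² + 2880j + 512 = 15(225j³ + 360j² + 192j + 34) + 2, so m³ ≡ 2 (mod 15).

[⇐] Conversely, suppose m³ ≡ 2 (mod 15). The only residue r in {0, …, 14} with r³ ≡ 2 (mod 15) is r = 8, so m ≡ 8 (mod 15).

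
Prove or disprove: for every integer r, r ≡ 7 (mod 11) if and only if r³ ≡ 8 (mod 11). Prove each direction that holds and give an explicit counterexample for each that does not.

(⟹) This fails: take r = 7. Then 7 ≡ 7 (mod 11), but 7³ = 343 ≡ 2 (mod 11), not 8.

(⟸) This fails: take r = 2. Then 2³ = 8 ≡ 8 (mod 11), yet 2 ≡ 2 (mod 11), not 7.

Neither direction holds.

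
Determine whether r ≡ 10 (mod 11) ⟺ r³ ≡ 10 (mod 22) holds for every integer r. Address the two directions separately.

[⇒] This fails: take r = 21. Then 21 ≡ 10 (mod 11), but 21³ = 9261 ≡ 21 (mod 22), not 10.

[⇐] Conversely, the residues r modulo 22 with r³ ≡ 10 (mod 22) are exactly {10}, and each is ≡ 10 (mod 11).

(⇒) fails; (⇐) holds.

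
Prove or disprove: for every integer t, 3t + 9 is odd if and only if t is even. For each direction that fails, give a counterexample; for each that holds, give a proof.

Both directions hold; the statement is true.

[⇒] Suppose 3t + 9 is odd. Since 3 is odd, 3t and t have the same parity, so 3t + 9 ≡ t + 9 (mod 2). As 9 is odd, 3t + 9 is odd exactly when t is even. Thus t is even.

[⇐] Conversely, suppose t is even; write t = 2j. Then 3t + 9 = 3·(2j) + 9 = 2·3j + 9, which is odd.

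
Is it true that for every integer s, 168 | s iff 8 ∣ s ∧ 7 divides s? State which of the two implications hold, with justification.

Only the forward implication holds.

(⟹) If 168 ∣ s, write s = 168q. Since 168 = 21·8, s = 8·(21q), so 8 ∣ s; and since 168 = 24·7, s = 7·(24q), so 7 ∣ s.

(⟸) This fails: take s = 56. Both 8 ∣ 56 and 7 ∣ 56, yet 56 is not a multiple of 168 (since 56 = 0·168 + 56), so 168 ∤ 56.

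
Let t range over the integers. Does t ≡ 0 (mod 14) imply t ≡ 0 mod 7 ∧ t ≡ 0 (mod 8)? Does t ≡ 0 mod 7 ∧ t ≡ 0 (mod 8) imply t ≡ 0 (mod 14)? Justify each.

Only the converse holds.

(⇒) This fails: t = 42 gives 42 ≡ 0 (mod 14) but 42 ≡ 2 (mod 8), so the conjunction on the right does not hold.

(⇐) Conversely, if t ≡ 0 (mod 7) and t ≡ 0 (mod 8), then by the Chinese remainder theorem t ≡ 0 (mod 56). Since 0 ≡ 0 (mod 14) and 14 ∣ 56, we get t ≡ 0 (mod 14).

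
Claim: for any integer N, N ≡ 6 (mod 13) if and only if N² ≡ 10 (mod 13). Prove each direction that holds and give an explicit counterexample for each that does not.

Only the forward implication holds.

[⇒] Suppose N ≡ 6 (mod 13). Write N = 13j + 6. Then (13j + 6)² = 169j² + 156j + 36 = 13(13j² + 12j + 2) + 10, so N² ≡ 10 (mod 13).

[⇐] This fails: take N = 7. Then 7² = 49 ≡ 10 (mod 13), yet 7 ≡ 7 (mod 13), not 6.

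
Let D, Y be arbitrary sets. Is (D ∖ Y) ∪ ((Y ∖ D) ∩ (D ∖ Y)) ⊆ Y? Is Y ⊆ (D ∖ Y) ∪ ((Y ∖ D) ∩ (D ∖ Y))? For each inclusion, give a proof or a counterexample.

Forward inclusion. This inclusion fails. Take D = {1}, Y = ∅; then 1 ∈ (D ∖ Y) ∪ ((Y ∖ D) ∩ (D ∖ Y)) but 1 ∉ Y.

Reverse inclusion. This inclusion fails. Take D = ∅, Y = {1}; then 1 ∈ Y but 1 ∉ (D ∖ Y) ∪ ((Y ∖ D) ∩ (D ∖ Y)).

Neither inclusion holds.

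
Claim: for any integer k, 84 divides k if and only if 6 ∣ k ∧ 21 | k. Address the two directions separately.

(⇒) If 84 ∣ k, write k = 84q. Since 84 = 14·6, k = 6·(14q), so 6 ∣ k; and since 84 = 4·21, k = 21·(4q), so 21 ∣ k.

(⇐) This fails: take k = 42. Both 6 ∣ 42 and 21 ∣ 42, yet 42 is not a multiple of 84 (since 42 = 0·84 + 42), so 84 ∤ 42.

The forward direction holds; the converse fails.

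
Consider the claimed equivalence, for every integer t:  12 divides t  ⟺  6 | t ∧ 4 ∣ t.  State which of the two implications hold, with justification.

(⟸) Suppose 6 ∣ t and 4 ∣ t. Any common multiple of 6 and 4 is a multiple of their lcm; here lcm(6, 4) = 6·4/gcd(6, 4) = 24/2 = 12, so 12 ∣ t.

(⟹) If 12 ∣ t, write t = 12q. Since 12 = 2·6, t = 6·(2q), so 6 ∣ t; and since 12 = 3·4, t = 4·(3q), so 4 ∣ t.

The biconditional holds.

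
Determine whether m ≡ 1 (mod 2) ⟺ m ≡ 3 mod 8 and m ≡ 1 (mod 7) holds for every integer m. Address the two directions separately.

Not equivalent: only (⇐) holds.

[⇒] This fails: m = 1 gives 1 ≡ 1 (mod 2) but 1 ≡ 1 (mod 8), so the conjunction on the right does not hold.

[⇐] Conversely, if m ≡ 3 (mod 8) and m ≡ 1 (mod 7), then by the Chinese remainder theorem m ≡ 43 (mod 56). Since 43 ≡ 1 (mod 2) and 2 ∣ 56, we get m ≡ 1 (mod 2).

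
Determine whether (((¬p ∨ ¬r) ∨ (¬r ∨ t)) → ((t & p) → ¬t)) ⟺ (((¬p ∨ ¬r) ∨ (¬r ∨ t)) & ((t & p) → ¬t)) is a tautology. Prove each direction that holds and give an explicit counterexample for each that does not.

Only the reverse direction holds.

Converse. Assume the antecedent. If p is true, the antecedent forces (p = T, t = F, r = F), and the consequent holds there. If p is false, the consequent reduces to true regardless of the other variables. Either way the consequent holds.

Forward direction. This fails. Under p = T, t = F, r = T, the left side is true but the right side is false.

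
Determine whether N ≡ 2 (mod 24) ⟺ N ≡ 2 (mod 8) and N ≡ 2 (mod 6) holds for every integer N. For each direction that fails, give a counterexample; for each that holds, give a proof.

The biconditional holds.

(⟹) Suppose N ≡ 2 (mod 24); write N = 24j + 2. Since 8 ∣ 24, reducing mod 8 gives N ≡ 2 (mod 8); since 6 ∣ 24, reducing mod 6 gives N ≡ 2 (mod 6).

(⟸) Conversely, if N ≡ 2 (mod 8) and N ≡ 2 (mod 6), then by the Chinese remainder theorem N ≡ 2 (mod 24). This is exactly N ≡ 2 (mod 24).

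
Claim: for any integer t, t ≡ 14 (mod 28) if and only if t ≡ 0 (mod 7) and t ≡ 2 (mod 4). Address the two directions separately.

[⇒] Suppose t ≡ 14 (mod 28); write t = 28j + 14. Since 7 ∣ 28, reducing mod 7 gives t ≡ 14 ≡ 0 (mod 7); since 4 ∣ 28, reducing mod 4 gives t ≡ 14 ≡ 2 (mod 4).

[⇐] Conversely, if t ≡ 0 (mod 7) and t ≡ 2 (mod 4), then by the Chinese remainder theorem t ≡ 14 (mod 28). This is exactly t ≡ 14 (mod 28).

Equivalent; both directions hold.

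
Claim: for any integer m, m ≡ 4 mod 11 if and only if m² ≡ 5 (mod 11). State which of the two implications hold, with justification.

Not equivalent: only (⇒) holds.

(⟹) Suppose m ≡ 4 mod 11. Write m = 11j + 4. Then (11j + 4)² = 121j² + 88j + 16 = 11(11j² + 8j + 1) + 5, so m² ≡ 5 (mod 11).

(⟸) This fails: take m = 7. Then 7² = 49 ≡ 5 (mod 11), yet 7 ≡ 7 (mod 11), not 4.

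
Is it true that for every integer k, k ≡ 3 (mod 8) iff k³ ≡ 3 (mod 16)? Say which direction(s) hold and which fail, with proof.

(⇒) This fails: take k = 3. Then 3 ≡ 3 (mod 8), but 3³ = 27 ≡ 11 (mod 16), not 3.

(⇐) Conversely, the residues r modulo 16 with r³ ≡ 3 (mod 16) are exactly {11}, and each is ≡ 3 (mod 8).

The forward direction fails; the converse holds.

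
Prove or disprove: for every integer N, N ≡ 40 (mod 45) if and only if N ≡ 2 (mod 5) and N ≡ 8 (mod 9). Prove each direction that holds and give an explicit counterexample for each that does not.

(⇒) This fails: N = 40 gives 40 ≡ 40 (mod 45) but 40 ≡ 0 (mod 5), so the conjunction on the right does not hold.

(⇐) This fails: N = 17 satisfies both congruences on the right (17 ≡ 2 mod 5 and 17 ≡ 8 mod 9) yet 17 ≡ 17 (mod 45), not 40.

(⇒) fails and (⇐) fails.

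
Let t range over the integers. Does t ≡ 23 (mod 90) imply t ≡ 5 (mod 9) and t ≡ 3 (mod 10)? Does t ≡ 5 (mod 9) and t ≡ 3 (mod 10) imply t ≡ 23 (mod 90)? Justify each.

Both directions hold; the statement is true.

(⇐) If t ≡ 5 (mod 9) and t ≡ 3 (mod 10), then by the Chinese remainder theorem t ≡ 23 (mod 90). This is exactly t ≡ 23 (mod 90).

(⇒) Suppose t ≡ 23 (mod 90); write t = 90j + 23. Since 9 ∣ 90, reducing mod 9 gives t ≡ 23 ≡ 5 (mod 9); since 10 ∣ 90, reducing mod 10 gives t ≡ 23 ≡ 3 (mod 10).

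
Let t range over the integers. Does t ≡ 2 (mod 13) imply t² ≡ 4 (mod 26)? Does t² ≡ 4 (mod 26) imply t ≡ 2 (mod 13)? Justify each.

(⇒) This fails: take t = 15. Then 15 ≡ 2 (mod 13), but 15² = 225 ≡ 17 (mod 26), not 4.

(⇐) This fails: take t = 24. Then 24² = 576 ≡ 4 (mod 26), yet 24 ≡ 11 (mod 13), not 2.

Neither implication holds.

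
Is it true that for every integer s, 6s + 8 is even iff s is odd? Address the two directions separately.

Only the converse holds.

Forward direction. This fails: take s = 2. Then 6s + 8 = 20, which is even, yet s = 2 is even, not odd.

Converse. Suppose s is odd. Since 6 is even, 6s is even for every s, so 6s + 8 has the same parity as 8, which is even. Hence 6s + 8 is even.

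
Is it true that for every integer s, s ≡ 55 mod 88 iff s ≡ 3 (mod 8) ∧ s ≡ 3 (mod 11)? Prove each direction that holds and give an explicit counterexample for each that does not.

(⇒) This fails: s = 55 gives 55 ≡ 55 (mod 88) but 55 ≡ 7 (mod 8), so the conjunction on the right does not hold.

(⇐) This fails: s = 3 satisfies both congruences on the right (3 ≡ 3 mod 8 and 3 ≡ 3 mod 11) yet 3 ≡ 3 (mod 88), not 55.

Neither implication holds.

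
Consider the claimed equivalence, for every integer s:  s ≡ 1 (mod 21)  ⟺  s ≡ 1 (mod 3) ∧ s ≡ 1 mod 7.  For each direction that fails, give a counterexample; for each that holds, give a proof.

Both directions hold; the statement is true.

(←) If s ≡ 1 (mod 3) and s ≡ 1 (mod 7), then by the Chinese remainder theorem s ≡ 1 (mod 21). This is exactly s ≡ 1 (mod 21).

(→) Suppose s ≡ 1 (mod 21); write s = 21j + 1. Since 3 ∣ 21, reducing mod 3 gives s ≡ 1 (mod 3); since 7 ∣ 21, reducing mod 7 gives s ≡ 1 (mod 7).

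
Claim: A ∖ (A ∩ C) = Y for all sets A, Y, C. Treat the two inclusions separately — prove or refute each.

Forward inclusion. This inclusion fails. Take A = {1}, Y = ∅, C = ∅; then 1 ∈ A ∖ (A ∩ C) but 1 ∉ Y.

Reverse inclusion. This inclusion fails. Take A = ∅, Y = {1}, C = ∅; then 1 ∈ Y but 1 ∉ A ∖ (A ∩ C).

Neither inclusion holds.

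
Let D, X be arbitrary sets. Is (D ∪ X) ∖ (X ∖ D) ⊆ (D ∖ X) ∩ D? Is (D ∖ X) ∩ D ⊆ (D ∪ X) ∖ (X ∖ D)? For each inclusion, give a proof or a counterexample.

Only the reverse inclusion holds.

(⊆) This inclusion fails. Take D = {1}, X = {1}; then 1 ∈ (D ∪ X) ∖ (X ∖ D) but 1 ∉ (D ∖ X) ∩ D.

(⊇) Let x ∈ (D ∖ X) ∩ D. Then x ∈ D and x ∉ X, from which x ∈ (D ∪ X) ∖ (X ∖ D).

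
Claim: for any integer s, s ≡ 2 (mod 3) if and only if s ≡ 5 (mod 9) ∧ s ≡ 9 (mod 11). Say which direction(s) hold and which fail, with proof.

The forward direction fails; the converse holds.

(⇒) This fails: s = 2 gives 2 ≡ 2 (mod 3) but 2 ≡ 2 (mod 9), so the conjunction on the right does not hold.

(⇐) Conversely, if s ≡ 5 (mod 9) and s ≡ 9 (mod 11), then by the Chinese remainder theorem s ≡ 86 (mod 99). Since 86 ≡ 2 (mod 3) and 3 ∣ 99, we get s ≡ 2 (mod 3).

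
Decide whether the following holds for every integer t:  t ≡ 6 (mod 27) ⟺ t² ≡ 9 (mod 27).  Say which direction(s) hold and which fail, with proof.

(⟹) Suppose t ≡ 6 (mod 27). Write t = 27j + 6. Then (27j + 6)² = 729j² + 324j + 36 = 27(27j² + 12j + 1) + 9, so t² ≡ 9 (mod 27).

(⟸) This fails: take t = 3. Then 3² = 9 ≡ 9 (mod 27), yet 3 ≡ 3 (mod 27), not 6.

Only the forward direction holds.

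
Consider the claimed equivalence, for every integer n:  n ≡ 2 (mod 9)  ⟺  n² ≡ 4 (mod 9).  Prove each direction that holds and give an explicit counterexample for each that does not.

Only the forward implication holds.

(⟹) Suppose n ≡ 2 (mod 9). Write n = 9j + 2. Then (9j + 2)² = 81j² + 36j + 4 = 9(9j² + 4j) + 4, so n² ≡ 4 (mod 9).

(⟸) This fails: take n = 7. Then 7² = 49 ≡ 4 (mod 9), yet 7 ≡ 7 (mod 9), not 2.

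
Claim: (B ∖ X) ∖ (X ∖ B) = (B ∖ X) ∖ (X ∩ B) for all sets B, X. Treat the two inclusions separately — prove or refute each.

Both inclusions hold; the sets are equal.

(⟸) Let x ∈ (B ∖ X) ∖ (X ∩ B). Then x ∈ B and x ∉ X, from which x ∈ (B ∖ X) ∖ (X ∖ B).

(⟹) Let x ∈ (B ∖ X) ∖ (X ∖ B). Then x ∈ B and x ∉ X, from which x ∈ (B ∖ X) ∖ (X ∩ B).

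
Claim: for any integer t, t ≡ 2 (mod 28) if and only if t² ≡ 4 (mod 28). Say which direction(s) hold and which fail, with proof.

The forward direction holds; the converse fails.

(⇒) Suppose t ≡ 2 (mod 28). Write t = 28j + 2. Then (28j + 2)² = 784j² + 112j + 4 = 28(28j² + 4j) + 4, so t² ≡ 4 (mod 28).

(⇐) This fails: take t = 12. Then 12² = 144 ≡ 4 (mod 28), yet 12 ≡ 12 (mod 28), not 2.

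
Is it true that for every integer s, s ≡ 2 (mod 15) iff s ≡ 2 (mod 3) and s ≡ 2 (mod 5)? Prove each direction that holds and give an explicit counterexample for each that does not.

Forward direction. Suppose s ≡ 2 (mod 15); write s = 15j + 2. Since 3 ∣ 15, reducing mod 3 gives s ≡ 2 (mod 3); since 5 ∣ 15, reducing mod 5 gives s ≡ 2 (mod 5).

Converse. If s ≡ 2 (mod 3) and s ≡ 2 (mod 5), then by the Chinese remainder theorem s ≡ 2 (mod 15). This is exactly s ≡ 2 (mod 15).

Both implications hold.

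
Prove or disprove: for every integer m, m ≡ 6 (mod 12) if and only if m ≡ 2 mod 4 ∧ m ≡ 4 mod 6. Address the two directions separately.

[⇒] This fails: m = 6 gives 6 ≡ 6 (mod 12) but 6 ≡ 0 (mod 6), so the conjunction on the right does not hold.

[⇐] This fails: m = 10 satisfies both congruences on the right (10 ≡ 2 mod 4 and 10 ≡ 4 mod 6) yet 10 ≡ 10 (mod 12), not 6.

Both directions fail.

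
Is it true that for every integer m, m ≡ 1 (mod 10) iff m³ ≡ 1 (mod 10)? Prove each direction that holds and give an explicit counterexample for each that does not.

Both implications hold.

(⟹) Suppose m ≡ 1 (mod 10). Write m = 10j + 1. Then (10j + 1)³ = 1000j³ + 300j² + 30j + 1 = 10(100j³ + 30j² + 3j) + 1, so m³ ≡ 1 (mod 10).

(⟸) For the converse, argue contrapositively. If m ≢ 1 (mod 10), then m is congruent to one of 0, 2, 3, 4, 5, 6, 7, 8, 9 modulo 10, and these give m³ ≡ 0, 8, 7, 4, 5, 6, 3, 2, 9 respectively — never 1.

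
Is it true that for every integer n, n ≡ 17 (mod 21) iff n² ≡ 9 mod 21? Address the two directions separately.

Neither direction holds.

[⇒] This fails: take n = 17. Then 17 ≡ 17 (mod 21), but 17² = 289 ≡ 16 (mod 21), not 9.

[⇐] This fails: take n = 3. Then 3² = 9 ≡ 9 (mod 21), yet 3 ≡ 3 (mod 21), not 17.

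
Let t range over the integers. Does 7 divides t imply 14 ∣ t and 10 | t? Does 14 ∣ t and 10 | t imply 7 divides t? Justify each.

(→) This fails: take t = 7. Certainly 7 ∣ 7, but 14 ∤ 7.

(←) Suppose 14 ∣ t and 10 ∣ t. Any common multiple of 14 and 10 is a multiple of their lcm; here lcm(14, 10) = 14·10/gcd(14, 10) = 140/2 = 70, so 70 ∣ t. Since 7 ∣ 70, it follows that 7 ∣ t.

Not equivalent: only (⇐) holds.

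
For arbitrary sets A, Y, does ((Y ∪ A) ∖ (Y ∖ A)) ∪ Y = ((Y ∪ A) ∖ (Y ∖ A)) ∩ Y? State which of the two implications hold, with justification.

(⊆) This inclusion fails. Take A = {1}, Y = ∅; then 1 ∈ ((Y ∪ A) ∖ (Y ∖ A)) ∪ Y but 1 ∉ ((Y ∪ A) ∖ (Y ∖ A)) ∩ Y.

(⊇) Let x ∈ ((Y ∪ A) ∖ (Y ∖ A)) ∩ Y. Then x ∈ A ∩ Y, from which x ∈ ((Y ∪ A) ∖ (Y ∖ A)) ∪ Y.

The sets are not equal: only the reverse inclusion holds.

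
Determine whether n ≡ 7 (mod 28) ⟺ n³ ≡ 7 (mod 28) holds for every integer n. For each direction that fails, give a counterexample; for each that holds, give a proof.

(→) Suppose n ≡ 7 (mod 28). Write n = 28j + 7. Then (28j + 7)³ = 21952j³ + 16464j² + 4116j + 343 = 28(784j³ + 588j² + 147j + 12) + 7, so n³ ≡ 7 (mod 28).

(←) Conversely, suppose n³ ≡ 7 (mod 28). The only residue r in {0, …, 27} with r³ ≡ 7 (mod 28) is r = 7, so n ≡ 7 (mod 28).

The biconditional holds.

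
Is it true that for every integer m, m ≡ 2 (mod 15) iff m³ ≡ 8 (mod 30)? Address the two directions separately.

The forward direction fails; the converse holds.

(→) This fails: take m = 17. Then 17 ≡ 2 (mod 15), but 17³ = 4913 ≡ 23 (mod 30), not 8.

(←) Conversely, the residues r modulo 30 with r³ ≡ 8 (mod 30) are exactly {2}, and each is ≡ 2 (mod 15).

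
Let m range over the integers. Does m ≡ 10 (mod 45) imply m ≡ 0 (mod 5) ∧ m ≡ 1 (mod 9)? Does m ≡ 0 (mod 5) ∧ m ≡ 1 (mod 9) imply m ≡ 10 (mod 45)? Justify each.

(⇒) Suppose m ≡ 10 (mod 45); write m = 45j + 10. Since 5 ∣ 45, reducing mod 5 gives m ≡ 10 ≡ 0 (mod 5); since 9 ∣ 45, reducing mod 9 gives m ≡ 10 ≡ 1 (mod 9).

(⇐) Conversely, if m ≡ 0 (mod 5) and m ≡ 1 (mod 9), then by the Chinese remainder theorem m ≡ 10 (mod 45). This is exactly m ≡ 10 (mod 45).

Equivalent; both directions hold.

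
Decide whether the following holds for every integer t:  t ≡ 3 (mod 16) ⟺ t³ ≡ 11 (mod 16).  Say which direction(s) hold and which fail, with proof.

Both directions hold.

(→) Suppose t ≡ 3 (mod 16). Write t = 16j + 3. Then (16j + 3)³ = 4096j³ + 2304j² + 432j + 27 = 16(256j³ + 144j² + 27j + 1) + 11, so t³ ≡ 11 (mod 16).

(←) Conversely, suppose t³ ≡ 11 (mod 16). The only residue r in {0, …, 15} with r³ ≡ 11 (mod 16) is r = 3, so t ≡ 3 (mod 16).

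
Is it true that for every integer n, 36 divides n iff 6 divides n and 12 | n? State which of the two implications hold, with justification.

Forward direction. If 36 ∣ n, write n = 36q. Since 36 = 6·6, n = 6·(6q), so 6 ∣ n; and since 36 = 3·12, n = 12·(3q), so 12 ∣ n.

Converse. This fails: take n = 12. Both 6 ∣ 12 and 12 ∣ 12, yet 12 is not a multiple of 36 (since 12 = 0·36 + 12), so 36 ∤ 12.

(⇒) holds; (⇐) fails.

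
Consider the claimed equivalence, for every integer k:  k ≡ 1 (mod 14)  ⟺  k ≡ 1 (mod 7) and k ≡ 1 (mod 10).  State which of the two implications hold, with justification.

Not equivalent: only (⇐) holds.

(→) This fails: k = 43 gives 43 ≡ 1 (mod 14) but 43 ≡ 3 (mod 10), so the conjunction on the right does not hold.

(←) Conversely, if k ≡ 1 (mod 7) and k ≡ 1 (mod 10), then by the Chinese remainder theorem k ≡ 1 (mod 70). Since 1 ≡ 1 (mod 14) and 14 ∣ 70, we get k ≡ 1 (mod 14).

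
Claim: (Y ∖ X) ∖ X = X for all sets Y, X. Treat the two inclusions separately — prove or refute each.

(⊆) fails and (⊇) fails.

Forward inclusion. This inclusion fails. Take Y = {1}, X = ∅; then 1 ∈ (Y ∖ X) ∖ X but 1 ∉ X.

Reverse inclusion. This inclusion fails. Take Y = ∅, X = {1}; then 1 ∈ X but 1 ∉ (Y ∖ X) ∖ X.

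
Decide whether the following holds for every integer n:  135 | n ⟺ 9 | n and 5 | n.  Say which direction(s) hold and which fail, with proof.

The forward direction holds; the converse fails.

(⟹) If 135 ∣ n, write n = 135q. Since 135 = 15·9, n = 9·(15q), so 9 ∣ n; and since 135 = 27·5, n = 5·(27q), so 5 ∣ n.

(⟸) This fails: take n = 45. Both 9 ∣ 45 and 5 ∣ 45, yet 45 is not a multiple of 135 (since 45 = 0·135 + 45), so 135 ∤ 45.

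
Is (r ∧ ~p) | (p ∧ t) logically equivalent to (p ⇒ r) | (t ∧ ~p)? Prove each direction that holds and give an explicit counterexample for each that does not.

[⇒] This fails. Under t = T, r = F, p = T, the left side is true but the right side is false.

[⇐] This fails. Under t = F, r = F, p = F, the left side is false but the right side is true.

Neither direction holds.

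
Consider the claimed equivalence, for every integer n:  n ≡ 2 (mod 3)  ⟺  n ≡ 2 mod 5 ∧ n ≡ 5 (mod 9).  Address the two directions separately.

Not equivalent: only (⇐) holds.

Forward direction. This fails: n = 2 gives 2 ≡ 2 (mod 3) but 2 ≡ 2 (mod 9), so the conjunction on the right does not hold.

Converse. If n ≡ 2 (mod 5) and n ≡ 5 (mod 9), then by the Chinese remainder theorem n ≡ 32 (mod 45). Since 32 ≡ 2 (mod 3) and 3 ∣ 45, we get n ≡ 2 (mod 3).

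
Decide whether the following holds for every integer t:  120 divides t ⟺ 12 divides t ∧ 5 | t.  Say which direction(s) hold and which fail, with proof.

Only the forward implication holds.

(⟹) If 120 ∣ t, write t = 120q. Since 120 = 10·12, t = 12·(10q), so 12 ∣ t; and since 120 = 24·5, t = 5·(24q), so 5 ∣ t.

(⟸) This fails: take t = 60. Both 12 ∣ 60 and 5 ∣ 60, yet 60 is not a multiple of 120 (since 60 = 0·120 + 60), so 120 ∤ 60.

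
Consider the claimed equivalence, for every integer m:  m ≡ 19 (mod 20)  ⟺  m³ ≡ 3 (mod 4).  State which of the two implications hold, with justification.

(⟹) Suppose m ≡ 19 (mod 20). Then m³ ≡ 19³ = 6859 (mod 20), and since 4 ∣ 20, also m³ ≡ 3 (mod 4).

(⟸) This fails: take m = 3. Then 3³ = 27 ≡ 3 (mod 4), yet 3 ≡ 3 (mod 20), not 19.

Only the forward direction holds.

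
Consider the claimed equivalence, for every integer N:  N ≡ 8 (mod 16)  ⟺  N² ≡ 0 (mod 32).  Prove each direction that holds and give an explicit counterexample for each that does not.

Only the forward implication holds.

[⇐] This fails: take N = 0. Then 0² = 0 ≡ 0 (mod 32), yet 0 ≡ 0 (mod 16), not 8.

[⇒] Suppose N ≡ 8 (mod 16). Working modulo 32, N ∈ {8, 24}; for each such r, r² ≡ 0 (mod 32).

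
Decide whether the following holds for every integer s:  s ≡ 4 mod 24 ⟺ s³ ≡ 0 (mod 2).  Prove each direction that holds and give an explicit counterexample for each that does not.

(⟹) Suppose s ≡ 4 (mod 24). Then s³ ≡ 4³ = 64 (mod 24), and since 2 ∣ 24, also s³ ≡ 0 (mod 2).

(⟸) This fails: take s = 0. Then 0³ = 0 ≡ 0 (mod 2), yet 0 ≡ 0 (mod 24), not 4.

Only the forward implication holds.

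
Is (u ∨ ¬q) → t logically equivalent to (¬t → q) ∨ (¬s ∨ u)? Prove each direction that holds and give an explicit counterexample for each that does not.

(⟸) This fails. Under q = F, t = F, u = F, s = F, the left side is false but the right side is true.

(⟹) Assume the antecedent. If t is true, (¬t → q) ∨ (¬s ∨ u) reduces to true regardless of the other variables. If t is false, the antecedent forces (q = T, t = F, u = F, s = F) or (q = T, t = F, u = F, s = T), and (¬t → q) ∨ (¬s ∨ u) holds there. Either way (¬t → q) ∨ (¬s ∨ u) holds.

(⇒) holds; (⇐) fails.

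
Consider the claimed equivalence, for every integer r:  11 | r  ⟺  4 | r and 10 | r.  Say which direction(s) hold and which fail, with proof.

[⇒] This fails: take r = 11. Certainly 11 ∣ 11, but 4 ∤ 11.

[⇐] This fails: take r = 20. Both 4 ∣ 20 and 10 ∣ 20, yet 20 is not a multiple of 11 (since 20 = 1·11 + 9), so 11 ∤ 20.

Neither direction holds.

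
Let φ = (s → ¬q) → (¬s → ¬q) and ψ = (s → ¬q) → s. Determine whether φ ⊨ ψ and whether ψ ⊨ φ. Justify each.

Only the converse holds.

(⇒) This fails. Under s = F, q = F, the left side is true but the right side is false.

(⇐) Assume the antecedent. If s is true, (s → ¬q) → (¬s → ¬q) reduces to true regardless of the other variables. If s is false, the antecedent cannot hold. Either way (s → ¬q) → (¬s → ¬q) holds.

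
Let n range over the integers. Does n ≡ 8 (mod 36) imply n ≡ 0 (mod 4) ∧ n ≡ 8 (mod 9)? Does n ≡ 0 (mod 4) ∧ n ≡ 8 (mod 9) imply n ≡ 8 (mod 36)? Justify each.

Both directions hold.

Forward direction. Suppose n ≡ 8 (mod 36); write n = 36j + 8. Since 4 ∣ 36, reducing mod 4 gives n ≡ 8 ≡ 0 (mod 4); since 9 ∣ 36, reducing mod 9 gives n ≡ 8 (mod 9).

Converse. If n ≡ 0 (mod 4) and n ≡ 8 (mod 9), then by the Chinese remainder theorem n ≡ 8 (mod 36). This is exactly n ≡ 8 (mod 36).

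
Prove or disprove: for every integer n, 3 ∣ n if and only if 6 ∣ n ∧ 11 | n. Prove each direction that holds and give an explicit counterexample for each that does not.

Only the reverse direction holds.

Forward direction. This fails: take n = 3. Certainly 3 ∣ 3, but 6 ∤ 3.

Converse. Suppose 6 ∣ n and 11 ∣ n. Any common multiple of 6 and 11 is a multiple of their lcm; here gcd(6, 11) = 1, so lcm(6, 11) = 6·11 = 66, so 66 ∣ n. Since 3 ∣ 66, it follows that 3 ∣ n.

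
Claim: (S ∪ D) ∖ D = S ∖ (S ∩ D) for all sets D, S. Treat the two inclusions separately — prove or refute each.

Both inclusions hold; the sets are equal.

(⟹) Let x ∈ (S ∪ D) ∖ D. Then x ∈ S and x ∉ D, from which x ∈ S ∖ (S ∩ D).

(⟸) Let x ∈ S ∖ (S ∩ D). Then x ∈ S and x ∉ D, from which x ∈ (S ∪ D) ∖ D.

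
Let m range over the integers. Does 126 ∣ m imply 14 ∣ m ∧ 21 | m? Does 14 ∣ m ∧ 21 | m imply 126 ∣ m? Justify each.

Not equivalent: only (⇒) holds.

(⟹) If 126 ∣ m, write m = 126q. Since 126 = 9·14, m = 14·(9q), so 14 ∣ m; and since 126 = 6·21, m = 21·(6q), so 21 ∣ m.

(⟸) This fails: take m = 42. Both 14 ∣ 42 and 21 ∣ 42, yet 42 is not a multiple of 126 (since 42 = 0·126 + 42), so 126 ∤ 42.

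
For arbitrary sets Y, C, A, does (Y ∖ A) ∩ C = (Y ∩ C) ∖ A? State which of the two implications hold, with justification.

Both inclusions hold.

Forward inclusion. Let x ∈ (Y ∖ A) ∩ C. Then x ∈ Y ∩ C and x ∉ A, from which x ∈ (Y ∩ C) ∖ A.

Reverse inclusion. Let x ∈ (Y ∩ C) ∖ A. Then x ∈ Y ∩ C and x ∉ A, from which x ∈ (Y ∖ A) ∩ C.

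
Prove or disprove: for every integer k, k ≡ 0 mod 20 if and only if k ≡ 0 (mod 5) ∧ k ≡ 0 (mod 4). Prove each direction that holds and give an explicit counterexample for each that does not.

Both directions hold; the statement is true.

(⟸) If k ≡ 0 (mod 5) and k ≡ 0 (mod 4), then by the Chinese remainder theorem k ≡ 0 (mod 20). This is exactly k ≡ 0 (mod 20).

(⟹) Suppose k ≡ 0 (mod 20); write k = 20j + 0. Since 5 ∣ 20, reducing mod 5 gives k ≡ 0 (mod 5); since 4 ∣ 20, reducing mod 4 gives k ≡ 0 (mod 4).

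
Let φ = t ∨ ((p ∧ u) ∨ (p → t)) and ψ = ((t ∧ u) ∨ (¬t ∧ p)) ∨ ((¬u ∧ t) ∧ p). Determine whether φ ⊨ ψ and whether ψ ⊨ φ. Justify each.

(⇒) fails and (⇐) fails.

Forward direction. This fails. Under t = F, p = F, u = F, the left side is true but the right side is false.

Converse. This fails. Under t = F, p = T, u = F, the left side is false but the right side is true.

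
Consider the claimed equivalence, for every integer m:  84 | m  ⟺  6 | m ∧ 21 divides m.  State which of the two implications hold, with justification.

Only the forward implication holds.

Forward direction. If 84 ∣ m, write m = 84q. Since 84 = 14·6, m = 6·(14q), so 6 ∣ m; and since 84 = 4·21, m = 21·(4q), so 21 ∣ m.

Converse. This fails: take m = 42. Both 6 ∣ 42 and 21 ∣ 42, yet 42 is not a multiple of 84 (since 42 = 0·84 + 42), so 84 ∤ 42.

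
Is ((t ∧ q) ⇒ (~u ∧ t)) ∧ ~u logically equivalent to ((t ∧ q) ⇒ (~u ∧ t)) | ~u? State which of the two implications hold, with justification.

(⇒) Assume the antecedent. If t is true, the antecedent forces (t = T, q = F, u = F) or (t = T, q = T, u = F), and ((t ∧ q) ⇒ (~u ∧ t)) | ~u holds there. If t is false, ((t ∧ q) ⇒ (~u ∧ t)) | ~u reduces to true regardless of the other variables. Either way ((t ∧ q) ⇒ (~u ∧ t)) | ~u holds.

(⇐) This fails. Under t = F, q = F, u = T, the left side is false but the right side is true.

(⇒) holds; (⇐) fails.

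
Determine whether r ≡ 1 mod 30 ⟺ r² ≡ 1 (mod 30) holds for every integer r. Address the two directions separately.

Not equivalent: only (⇒) holds.

(⟸) This fails: take r = 11. Then 11² = 121 ≡ 1 (mod 30), yet 11 ≡ 11 (mod 30), not 1.

(⟹) Suppose r ≡ 1 mod 30. Write r = 30j + 1. Then (30j + 1)² = 900j² + 60j + 1 = 30(30j² + 2j) + 1, so r² ≡ 1 (mod 30).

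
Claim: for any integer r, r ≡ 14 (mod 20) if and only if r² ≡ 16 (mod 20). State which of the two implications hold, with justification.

(⇒) holds; (⇐) fails.

(⇒) Suppose r ≡ 14 (mod 20). Write r = 20j + 14. Then (20j + 14)² = 400j² + 560j + 196 = 20(20j² + 28j + 9) + 16, so r² ≡ 16 (mod 20).

(⇐) This fails: take r = 4. Then 4² = 16 ≡ 16 (mod 20), yet 4 ≡ 4 (mod 20), not 14.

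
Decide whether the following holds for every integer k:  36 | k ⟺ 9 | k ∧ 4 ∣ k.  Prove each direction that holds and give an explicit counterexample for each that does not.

[⇒] If 36 ∣ k, write k = 36q. Since 36 = 4·9, k = 9·(4q), so 9 ∣ k; and since 36 = 9·4, k = 4·(9q), so 4 ∣ k.

[⇐] Suppose 9 ∣ k and 4 ∣ k. Any common multiple of 9 and 4 is a multiple of their lcm; here gcd(9, 4) = 1, so lcm(9, 4) = 9·4 = 36, so 36 ∣ k.

Both directions hold; the statement is true.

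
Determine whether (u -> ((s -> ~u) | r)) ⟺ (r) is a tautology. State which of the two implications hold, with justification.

Only the reverse direction holds.

(→) This fails. Under u = F, r = F, s = F, the left side is true but the right side is false.

(←) Assume the antecedent. If u is true, the antecedent forces (u = T, r = T, s = F) or (u = T, r = T, s = T), and u -> ((s -> ~u) | r) holds there. If u is false, u -> ((s -> ~u) | r) reduces to true regardless of the other variables. Either way u -> ((s -> ~u) | r) holds.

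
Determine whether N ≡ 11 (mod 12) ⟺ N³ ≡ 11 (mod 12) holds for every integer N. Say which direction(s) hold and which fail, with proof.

Both directions hold; the statement is true.

(⟹) Suppose N ≡ 11 (mod 12). Write N = 12j + 11. Then (12j + 11)³ = 1728j³ + 4752j² + 4356j + 1331 = 12(144j³ + 396j² + 363j + 110) + 11, so N³ ≡ 11 (mod 12).

(⟸) For the converse, argue contrapositively. If N ≢ 11 (mod 12), then N is congruent to one of 0, 1, 2, 3, 4, 5, 6, 7, 8, 9, 10 modulo 12, and these give N³ ≡ 0, 1, 8, 3, 4, 5, 0, 7, 8, 9, 4 respectively — never 11.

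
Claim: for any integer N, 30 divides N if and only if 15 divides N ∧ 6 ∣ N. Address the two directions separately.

(→) If 30 ∣ N, write N = 30q. Since 30 = 2·15, N = 15·(2q), so 15 ∣ N; and since 30 = 5·6, N = 6·(5q), so 6 ∣ N.

(←) Suppose 15 ∣ N and 6 ∣ N. Any common multiple of 15 and 6 is a multiple of their lcm; here lcm(15, 6) = 15·6/gcd(15, 6) = 90/3 = 30, so 30 ∣ N.

Both directions hold.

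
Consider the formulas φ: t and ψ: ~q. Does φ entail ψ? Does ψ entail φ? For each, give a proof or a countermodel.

(⇒) This fails. Under t = T, q = T, the left side is true but the right side is false.

(⇐) This fails. Under t = F, q = F, the left side is false but the right side is true.

Neither implication holds.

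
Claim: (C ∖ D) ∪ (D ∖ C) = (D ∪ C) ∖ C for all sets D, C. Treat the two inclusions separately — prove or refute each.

Only the reverse inclusion holds.

(⟸) Let x ∈ (D ∪ C) ∖ C. Then x ∈ D and x ∉ C, from which x ∈ (C ∖ D) ∪ (D ∖ C).

(⟹) This inclusion fails. Take D = ∅, C = {1}; then 1 ∈ (C ∖ D) ∪ (D ∖ C) but 1 ∉ (D ∪ C) ∖ C.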